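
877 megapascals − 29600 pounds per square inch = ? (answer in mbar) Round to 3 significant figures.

6.73 × 10^6 millibar

877 MPa = 8.77000 × 10^6 mbar and 29600 psi = 2.04085 × 10^6 mbar.
8.77000 × 10^6 − 2.04085 × 10^6 ≈ 6.73 × 10^6 mbar.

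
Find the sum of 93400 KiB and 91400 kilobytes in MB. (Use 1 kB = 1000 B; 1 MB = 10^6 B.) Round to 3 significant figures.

93400 KiB = 95.6416 MB and 91400 kB = 91.4000 MB.
95.6416 + 91.4000 ≈ 187 MB.

187 megabytes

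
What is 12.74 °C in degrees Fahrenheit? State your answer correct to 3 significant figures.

54.9 °F

°F = °C × 9/5 + 32.
Applying the formula gives 54.9 °F.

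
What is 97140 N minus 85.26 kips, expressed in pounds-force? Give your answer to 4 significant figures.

97140 N = 21837.9 lbf and 85.26 kip = 85260.0 lbf.
21837.9 − 85260.0 ≈ -63420 lbf.

-63420 pounds-force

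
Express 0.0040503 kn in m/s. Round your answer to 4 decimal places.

1 kn = 0.514444 m/s.
Then 0.0040503 × 0.514444 ≈ 0.0021 m/s.

0.0021 meters per second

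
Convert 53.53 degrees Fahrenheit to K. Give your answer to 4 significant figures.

K = (°F + 459.67) × 5/9.
Applying the formula gives 285.1 K.

285.1 K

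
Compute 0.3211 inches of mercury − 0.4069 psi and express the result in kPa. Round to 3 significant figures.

-1.72 kPa

0.3211 inHg = 1.08737 kPa and 0.4069 psi = 2.80548 kPa.
1.08737 − 2.80548 ≈ -1.72 kPa.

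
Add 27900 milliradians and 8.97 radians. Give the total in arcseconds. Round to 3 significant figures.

7.60 × 10^6 arcsec

27900 mrad = 5.75479 × 10^6 arcsec and 8.97 rad = 1.85020 × 10^6 arcsec.
5.75479 × 10^6 + 1.85020 × 10^6 ≈ 7.60 × 10^6 arcsec.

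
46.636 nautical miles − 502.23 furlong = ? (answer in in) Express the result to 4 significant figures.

46.636 nmi = 3.40039 × 10^6 in and 502.23 furlong = 3.97766 × 10^6 in.
3.40039 × 10^6 − 3.97766 × 10^6 ≈ -577300 in.

-577300 inches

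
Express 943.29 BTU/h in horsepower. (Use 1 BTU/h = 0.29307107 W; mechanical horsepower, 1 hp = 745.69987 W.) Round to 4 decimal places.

0.3707 horsepower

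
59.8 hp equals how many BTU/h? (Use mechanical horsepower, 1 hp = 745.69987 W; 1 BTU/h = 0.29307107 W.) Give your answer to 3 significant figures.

152000 BTU/h

1 horsepower = 2544.43 BTU per hour.
Thus 59.8 × 2544.43 ≈ 152000 BTU/h.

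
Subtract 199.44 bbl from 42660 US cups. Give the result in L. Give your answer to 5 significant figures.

42660 US cup = 10092.85 L and 199.44 bbl = 31708.43 L.
10092.85 − 31708.43 ≈ -21616 L.

-21616 L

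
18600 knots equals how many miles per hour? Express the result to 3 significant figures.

21400 mph

1 kn = 1.15078 miles per hour.
So 18600 × 1.15078 ≈ 21400 mph.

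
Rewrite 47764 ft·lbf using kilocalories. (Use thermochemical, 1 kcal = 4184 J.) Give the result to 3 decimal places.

15.478 kcal

1 ft·lbf = 0.000324048 kcal.
47764 × 0.000324048 ≈ 15.478 kcal.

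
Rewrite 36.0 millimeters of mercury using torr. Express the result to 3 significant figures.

36.0 torr

1 mmHg = 1.00000 torr.
Then 36.0 × 1.00000 ≈ 36.0 torr.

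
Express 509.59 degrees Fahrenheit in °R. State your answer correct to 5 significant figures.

969.26 degrees Rankine

°R = °F + 459.67.
Applying the formula gives 969.26 °R.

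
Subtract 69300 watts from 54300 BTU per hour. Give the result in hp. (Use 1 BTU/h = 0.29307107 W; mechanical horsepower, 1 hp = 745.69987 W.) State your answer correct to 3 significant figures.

54300 BTU/h = 21.3407 hp and 69300 W = 92.9328 hp.
21.3407 − 92.9328 ≈ -71.6 hp.

-71.6 hp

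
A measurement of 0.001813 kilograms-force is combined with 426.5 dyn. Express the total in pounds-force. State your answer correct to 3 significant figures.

0.00496 lbf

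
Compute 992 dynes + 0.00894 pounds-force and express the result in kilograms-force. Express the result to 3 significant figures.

0.00507 kgf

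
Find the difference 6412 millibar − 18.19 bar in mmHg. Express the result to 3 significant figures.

-8830 mmHg

6412 mbar = 4809.39 mmHg and 18.19 bar = 13643.6 mmHg.
4809.39 − 13643.6 ≈ -8830 mmHg.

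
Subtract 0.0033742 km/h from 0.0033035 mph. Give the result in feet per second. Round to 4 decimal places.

0.0018 feet per second

0.0033035 mph = 0.00484513 ft/s and 0.0033742 km/h = 0.00307506 ft/s.
0.00484513 − 0.00307506 ≈ 0.0018 ft/s.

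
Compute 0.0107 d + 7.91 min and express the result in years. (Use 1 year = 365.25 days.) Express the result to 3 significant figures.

4.43 × 10^-5 yr

0.0107 d = 2.92950 × 10^-5 yr and 7.91 min = 1.50392 × 10^-5 yr.
2.92950 × 10^-5 + 1.50392 × 10^-5 ≈ 4.43 × 10^-5 yr.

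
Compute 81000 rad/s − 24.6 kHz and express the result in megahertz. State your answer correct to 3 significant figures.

-0.0117 MHz

81000 rad/s = 0.0128916 MHz and 24.6 kHz = 0.0246000 MHz.
0.0128916 − 0.0246000 ≈ -0.0117 MHz.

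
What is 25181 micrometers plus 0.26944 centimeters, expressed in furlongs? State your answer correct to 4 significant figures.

0.0001386 furlong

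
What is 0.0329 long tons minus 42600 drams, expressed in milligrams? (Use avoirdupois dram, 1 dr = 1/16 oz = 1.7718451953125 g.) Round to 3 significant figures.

0.0329 long ton = 3.34279e+7 mg and 42600 dr = 7.54806e+7 mg.
3.34279e+7 − 7.54806e+7 ≈ -4.21e+7 mg.

-4.21e+7 mg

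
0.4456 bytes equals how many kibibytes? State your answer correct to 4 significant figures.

0.0004352 KiB

1 byte = 0.0009765625 KiB.
Thus 0.4456 × 0.0009765625 ≈ 0.0004352 KiB.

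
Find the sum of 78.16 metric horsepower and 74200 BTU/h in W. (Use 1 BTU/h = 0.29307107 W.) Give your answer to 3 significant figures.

78.16 PS = 57486.6 W and 74200 BTU/h = 21745.9 W.
57486.6 + 21745.9 ≈ 79200 W.

79200 watts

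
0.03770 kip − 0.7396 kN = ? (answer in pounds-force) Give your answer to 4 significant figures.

0.03770 kip = 37.7000 lbf and 0.7396 kN = 166.269 lbf.
37.7000 − 166.269 ≈ -128.6 lbf.

-128.6 pounds-force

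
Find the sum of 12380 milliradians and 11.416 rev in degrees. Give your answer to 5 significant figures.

4819.1 °

12380 mrad = 709.322 ° and 11.416 rev = 4109.76 °.
709.322 + 4109.76 ≈ 4819.1 °.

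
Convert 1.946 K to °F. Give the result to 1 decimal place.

K = (°F + 459.67) × 5/9.
Applying the formula gives -456.2 °F.

-456.2 °F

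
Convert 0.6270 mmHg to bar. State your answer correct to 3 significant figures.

0.000836 bar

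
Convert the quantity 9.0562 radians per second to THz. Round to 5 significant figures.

1 radian per second = 1.59155 × 10^-13 THz.
Then 9.0562 × 1.59155 × 10^-13 ≈ 1.4413 × 10^-12 THz.

1.4413 × 10^-12 THz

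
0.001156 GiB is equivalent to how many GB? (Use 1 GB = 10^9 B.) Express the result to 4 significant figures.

1 GiB = 1.07374 GB.
So 0.001156 × 1.07374 ≈ 0.001241 GB.

0.001241 gigabytes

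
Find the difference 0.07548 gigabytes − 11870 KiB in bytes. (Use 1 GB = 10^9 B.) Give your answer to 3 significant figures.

6.33 × 10^7 bytes

0.07548 GB = 7.54800 × 10^7 B and 11870 KiB = 1.21549 × 10^7 B.
7.54800 × 10^7 − 1.21549 × 10^7 ≈ 6.33 × 10^7 B.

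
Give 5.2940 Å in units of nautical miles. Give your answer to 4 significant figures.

1 Å = 5.39957 × 10^-14 nmi.
So 5.2940 × 5.39957 × 10^-14 ≈ 2.859 × 10^-13 nmi.

2.859 × 10^-13 nmi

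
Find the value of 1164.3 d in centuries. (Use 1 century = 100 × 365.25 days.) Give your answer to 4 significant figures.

1 day = 2.73785e-5 century.
Thus 1164.3 × 2.73785e-5 ≈ 0.03188 century.

0.03188 century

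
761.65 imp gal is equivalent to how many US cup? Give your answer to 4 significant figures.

14640 US cup

1 imperial gallon = 19.2152 US cup.
Then 761.65 × 19.2152 ≈ 14640 US cup.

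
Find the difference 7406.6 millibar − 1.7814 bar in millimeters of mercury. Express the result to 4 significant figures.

4219 mmHg

7406.6 mbar = 5555.41 mmHg and 1.7814 bar = 1336.16 mmHg.
5555.41 − 1336.16 ≈ 4219 mmHg.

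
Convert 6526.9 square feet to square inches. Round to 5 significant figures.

1 ft² = 144.000 in².
Thus 6526.9 × 144.000 ≈ 939870 in².

939870 square inches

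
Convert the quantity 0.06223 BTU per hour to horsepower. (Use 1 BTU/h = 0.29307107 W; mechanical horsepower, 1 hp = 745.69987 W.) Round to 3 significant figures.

2.45 × 10^-5 horsepower

1 BTU per hour = 0.000393015 horsepower.
Then 0.06223 × 0.000393015 ≈ 2.45 × 10^-5 hp.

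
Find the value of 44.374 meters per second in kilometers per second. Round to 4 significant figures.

0.04437 kilometers per second

1 m/s = 0.00100000 kilometers per second.
Thus 44.374 × 0.00100000 ≈ 0.04437 km/s.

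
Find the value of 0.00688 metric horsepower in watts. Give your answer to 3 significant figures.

5.06 W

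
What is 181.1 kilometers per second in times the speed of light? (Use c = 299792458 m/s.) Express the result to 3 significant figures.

1 kilometer per second = 3.33564e-6 times the speed of light.
Then 181.1 × 3.33564e-6 ≈ 0.000604 c.

0.000604 c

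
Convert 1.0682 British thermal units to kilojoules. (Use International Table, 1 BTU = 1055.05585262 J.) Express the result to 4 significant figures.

1 British thermal unit = 1.05506 kilojoules.
So 1.0682 × 1.05506 ≈ 1.127 kJ.

1.127 kJ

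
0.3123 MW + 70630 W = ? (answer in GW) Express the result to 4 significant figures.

0.3123 MW = 0.000312300 GW and 70630 W = 7.06300e-5 GW.
0.000312300 + 7.06300e-5 ≈ 0.0003829 GW.

0.0003829 gigawatts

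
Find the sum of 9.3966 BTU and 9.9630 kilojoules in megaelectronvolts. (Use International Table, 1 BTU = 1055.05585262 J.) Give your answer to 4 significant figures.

9.3966 BTU = 6.18779e+16 MeV and 9.9630 kJ = 6.21842e+16 MeV.
6.18779e+16 + 6.21842e+16 ≈ 1.241e+17 MeV.

1.241e+17 MeV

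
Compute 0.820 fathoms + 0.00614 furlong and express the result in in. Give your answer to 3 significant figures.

0.820 fathom = 59.0400 in and 0.00614 furlong = 48.6288 in.
59.0400 + 48.6288 ≈ 108 in.

108 in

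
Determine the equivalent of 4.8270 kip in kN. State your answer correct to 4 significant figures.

1 kip = 4.44822 kN.
Then 4.8270 × 4.44822 ≈ 21.47 kN.

21.47 kN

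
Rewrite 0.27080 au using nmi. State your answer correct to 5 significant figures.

2.1874 × 10^7 nautical miles

1 astronomical unit = 8.07764 × 10^7 nmi.
Thus 0.27080 × 8.07764 × 10^7 ≈ 2.1874 × 10^7 nmi.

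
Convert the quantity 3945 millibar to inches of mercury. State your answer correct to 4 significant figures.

116.5 inHg

1 millibar = 0.0295300 inHg.
Thus 3945 × 0.0295300 ≈ 116.5 inHg.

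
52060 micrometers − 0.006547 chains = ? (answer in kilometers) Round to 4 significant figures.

-7.964e-5 km

52060 μm = 5.206000e-5 km and 0.006547 chain = 0.0001317047 km.
5.206000e-5 − 0.0001317047 ≈ -7.964e-5 km.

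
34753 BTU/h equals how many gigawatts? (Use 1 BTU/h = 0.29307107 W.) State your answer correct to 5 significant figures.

1.0185 × 10^-5 GW

1 BTU/h = 2.93071 × 10^-10 gigawatts.
Thus 34753 × 2.93071 × 10^-10 ≈ 1.0185 × 10^-5 GW.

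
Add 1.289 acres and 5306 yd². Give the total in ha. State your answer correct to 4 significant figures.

0.9653 hectares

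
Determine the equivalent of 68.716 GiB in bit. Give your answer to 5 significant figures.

1 gibibyte = 8.58993 × 10^9 bit.
So 68.716 × 8.58993 × 10^9 ≈ 5.9027 × 10^11 bit.

5.9027 × 10^11 bit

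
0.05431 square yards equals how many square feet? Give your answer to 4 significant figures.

0.4888 ft²

1 yd² = 9.00000 square feet.
Thus 0.05431 × 9.00000 ≈ 0.4888 ft².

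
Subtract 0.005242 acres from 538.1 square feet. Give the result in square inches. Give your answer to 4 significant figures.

538.1 ft² = 77486.4 in² and 0.005242 acre = 32881.2 in².
77486.4 − 32881.2 ≈ 44610 in².

44610 in²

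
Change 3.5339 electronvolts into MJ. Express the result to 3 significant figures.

1 electronvolt = 1.60218 × 10^-25 megajoules.
Then 3.5339 × 1.60218 × 10^-25 ≈ 5.66 × 10^-25 MJ.

5.66 × 10^-25 megajoules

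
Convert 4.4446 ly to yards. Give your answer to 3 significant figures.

4.60 × 10^16 yards

1 ly = 1.03464 × 10^16 yards.
So 4.4446 × 1.03464 × 10^16 ≈ 4.60 × 10^16 yd.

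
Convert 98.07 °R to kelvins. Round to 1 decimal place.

54.5 K

°R = K × 9/5.
Applying the formula gives 54.5 K.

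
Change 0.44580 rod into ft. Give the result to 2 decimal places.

1 rod = 16.5000 ft.
Then 0.44580 × 16.5000 ≈ 7.36 ft.

7.36 ft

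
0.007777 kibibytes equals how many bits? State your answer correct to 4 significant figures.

1 kibibyte = 8192.00 bits.
Thus 0.007777 × 8192.00 ≈ 63.71 bit.

63.71 bit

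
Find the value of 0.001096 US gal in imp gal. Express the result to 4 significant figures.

0.0009126 imp gal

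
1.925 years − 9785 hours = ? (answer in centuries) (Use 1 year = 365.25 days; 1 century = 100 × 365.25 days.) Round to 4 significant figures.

1.925 yr = 0.0192500 century and 9785 h = 0.0111624 century.
0.0192500 − 0.0111624 ≈ 0.008088 century.

0.008088 centuries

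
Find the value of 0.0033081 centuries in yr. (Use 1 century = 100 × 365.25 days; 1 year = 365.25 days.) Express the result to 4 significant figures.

0.3308 years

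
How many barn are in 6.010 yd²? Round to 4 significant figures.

5.025e+28 barn

1 square yard = 8.36127e+27 barns.
Thus 6.010 × 8.36127e+27 ≈ 5.025e+28 barn.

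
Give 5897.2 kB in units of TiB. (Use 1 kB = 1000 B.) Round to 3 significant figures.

1 kB = 9.09495 × 10^-10 tebibytes.
So 5897.2 × 9.09495 × 10^-10 ≈ 5.36 × 10^-6 TiB.

5.36 × 10^-6 TiB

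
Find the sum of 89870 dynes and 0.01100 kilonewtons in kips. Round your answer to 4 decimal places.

89870 dyn = 0.000202036 kip and 0.01100 kN = 0.00247290 kip.
0.000202036 + 0.00247290 ≈ 0.0027 kip.

0.0027 kips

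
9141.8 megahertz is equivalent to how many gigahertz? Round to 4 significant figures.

9.142 GHz

1 megahertz = 0.00100000 GHz.
Then 9141.8 × 0.00100000 ≈ 9.142 GHz.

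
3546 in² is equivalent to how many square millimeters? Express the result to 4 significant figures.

2.288e+6 mm²

1 in² = 645.160 mm².
3546 × 645.160 ≈ 2.288e+6 mm².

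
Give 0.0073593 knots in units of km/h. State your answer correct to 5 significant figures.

0.013629 kilometers per hour

1 knot = 1.85200 kilometers per hour.
Thus 0.0073593 × 1.85200 ≈ 0.013629 km/h.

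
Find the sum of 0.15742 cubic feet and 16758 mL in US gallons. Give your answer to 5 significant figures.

5.6046 US gal

0.15742 ft³ = 1.17758 US gal and 16758 mL = 4.42700 US gal.
1.17758 + 4.42700 ≈ 5.6046 US gal.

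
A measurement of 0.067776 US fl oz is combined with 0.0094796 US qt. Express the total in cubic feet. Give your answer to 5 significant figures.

0.067776 US fl oz = 7.07839 × 10^-5 ft³ and 0.0094796 US qt = 0.000316810 ft³.
7.07839 × 10^-5 + 0.000316810 ≈ 0.00038759 ft³.

0.00038759 ft³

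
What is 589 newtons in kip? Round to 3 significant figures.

1 N = 0.000224809 kip.
Then 589 × 0.000224809 ≈ 0.132 kip.

0.132 kip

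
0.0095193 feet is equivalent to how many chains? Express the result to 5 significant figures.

0.00014423 chain

1 ft = 0.0151515 chains.
Then 0.0095193 × 0.0151515 ≈ 0.00014423 chain.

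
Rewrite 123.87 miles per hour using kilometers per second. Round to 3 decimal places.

1 mile per hour = 0.000447040 kilometers per second.
So 123.87 × 0.000447040 ≈ 0.055 km/s.

0.055 km/s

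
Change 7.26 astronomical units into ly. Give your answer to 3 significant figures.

1 astronomical unit = 1.58125 × 10^-5 ly.
Then 7.26 × 1.58125 × 10^-5 ≈ 0.000115 ly.

0.000115 ly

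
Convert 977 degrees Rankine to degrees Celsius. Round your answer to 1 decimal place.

269.6 °C

°R = (°C + 273.15) × 9/5.
Applying the formula gives 269.6 °C.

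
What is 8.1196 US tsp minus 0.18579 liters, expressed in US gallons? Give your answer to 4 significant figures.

8.1196 US tsp = 0.0105724 US gal and 0.18579 L = 0.0490805 US gal.
0.0105724 − 0.0490805 ≈ -0.03851 US gal.

-0.03851 US gallons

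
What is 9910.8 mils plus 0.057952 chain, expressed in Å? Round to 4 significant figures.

1.418 × 10^10 Å

9910.8 mil = 2.51734 × 10^9 Å and 0.057952 chain = 1.16581 × 10^10 Å.
2.51734 × 10^9 + 1.16581 × 10^10 ≈ 1.418 × 10^10 Å.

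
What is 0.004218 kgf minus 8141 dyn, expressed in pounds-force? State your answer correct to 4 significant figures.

0.004218 kgf = 0.00929910 lbf and 8141 dyn = 0.0183017 lbf.
0.00929910 − 0.0183017 ≈ -0.009003 lbf.

-0.009003 lbf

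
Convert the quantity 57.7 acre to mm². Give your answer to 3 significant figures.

1 acre = 4.04686e+9 square millimeters.
Then 57.7 × 4.04686e+9 ≈ 2.34e+11 mm².

2.34e+11 square millimeters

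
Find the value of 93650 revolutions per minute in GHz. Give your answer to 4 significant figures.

1 revolution per minute = 1.66667 × 10^-11 gigahertz.
Then 93650 × 1.66667 × 10^-11 ≈ 1.561 × 10^-6 GHz.

1.561 × 10^-6 GHz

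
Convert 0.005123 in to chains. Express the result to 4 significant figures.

6.468e-6 chain

1 inch = 0.00126263 chains.
Then 0.005123 × 0.00126263 ≈ 6.468e-6 chain.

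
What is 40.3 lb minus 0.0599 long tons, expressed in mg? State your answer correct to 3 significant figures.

40.3 lb = 1.82798e+7 mg and 0.0599 long ton = 6.08612e+7 mg.
1.82798e+7 − 6.08612e+7 ≈ -4.26e+7 mg.

-4.26e+7 milligrams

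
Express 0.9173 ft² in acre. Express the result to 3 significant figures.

1 ft² = 2.29568 × 10^-5 acre.
Then 0.9173 × 2.29568 × 10^-5 ≈ 2.11 × 10^-5 acre.

2.11 × 10^-5 acre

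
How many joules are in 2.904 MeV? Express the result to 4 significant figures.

4.653e-13 joules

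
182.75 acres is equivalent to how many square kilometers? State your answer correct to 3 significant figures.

0.740 square kilometers

1 acre = 0.00404686 square kilometers.
182.75 × 0.00404686 ≈ 0.740 km².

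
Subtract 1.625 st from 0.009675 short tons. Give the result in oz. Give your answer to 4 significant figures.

0.009675 short ton = 309.600 oz and 1.625 st = 364.000 oz.
309.600 − 364.000 ≈ -54.40 oz.

-54.40 ounces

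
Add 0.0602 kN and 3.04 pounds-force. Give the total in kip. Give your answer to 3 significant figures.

0.0166 kip

0.0602 kN = 0.0135335 kip and 3.04 lbf = 0.00304000 kip.
0.0135335 + 0.00304000 ≈ 0.0166 kip.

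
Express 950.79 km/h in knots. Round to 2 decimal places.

513.39 kn

1 kilometer per hour = 0.539957 kn.
So 950.79 × 0.539957 ≈ 513.39 kn.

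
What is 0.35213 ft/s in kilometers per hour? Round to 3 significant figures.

0.386 km/h

1 ft/s = 1.09728 kilometers per hour.
So 0.35213 × 1.09728 ≈ 0.386 km/h.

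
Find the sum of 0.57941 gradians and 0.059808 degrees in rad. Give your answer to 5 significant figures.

0.57941 grad = 0.00910135 rad and 0.059808 ° = 0.00104385 rad.
0.00910135 + 0.00104385 ≈ 0.010145 rad.

0.010145 rad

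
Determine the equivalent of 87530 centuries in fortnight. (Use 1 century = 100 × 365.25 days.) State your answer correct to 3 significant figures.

1 century = 2608.93 fortnights.
So 87530 × 2608.93 ≈ 2.28 × 10^8 fortnight.

2.28 × 10^8 fortnight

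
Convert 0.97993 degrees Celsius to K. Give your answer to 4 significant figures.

274.1 K

K = °C + 273.15.
Applying the formula gives 274.1 K.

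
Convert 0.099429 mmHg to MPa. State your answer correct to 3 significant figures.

1.33 × 10^-5 megapascals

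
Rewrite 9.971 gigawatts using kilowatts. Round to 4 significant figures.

9.971 × 10^6 kW

1 gigawatt = 1.00000 × 10^6 kW.
So 9.971 × 1.00000 × 10^6 ≈ 9.971 × 10^6 kW.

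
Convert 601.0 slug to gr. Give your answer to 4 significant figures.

1 slug = 225218 gr.
Thus 601.0 × 225218 ≈ 1.354e+8 gr.

1.354e+8 gr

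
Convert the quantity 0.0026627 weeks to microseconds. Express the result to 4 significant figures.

1 wk = 6.04800e+11 μs.
Thus 0.0026627 × 6.04800e+11 ≈ 1.610e+9 μs.

1.610e+9 μs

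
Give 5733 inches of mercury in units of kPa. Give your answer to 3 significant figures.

19400 kilopascals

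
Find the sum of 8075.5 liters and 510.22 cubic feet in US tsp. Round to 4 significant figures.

4.570e+6 US teaspoons

8075.5 L = 1.63839e+6 US tsp and 510.22 ft³ = 2.93123e+6 US tsp.
1.63839e+6 + 2.93123e+6 ≈ 4.570e+6 US tsp.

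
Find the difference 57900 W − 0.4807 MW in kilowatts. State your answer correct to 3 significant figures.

-423 kilowatts

57900 W = 57.9000 kW and 0.4807 MW = 480.700 kW.
57.9000 − 480.700 ≈ -423 kW.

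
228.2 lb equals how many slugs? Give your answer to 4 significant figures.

1 pound = 0.0310810 slugs.
Then 228.2 × 0.0310810 ≈ 7.093 slug.

7.093 slug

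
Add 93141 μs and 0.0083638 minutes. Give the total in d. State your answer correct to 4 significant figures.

6.886e-6 d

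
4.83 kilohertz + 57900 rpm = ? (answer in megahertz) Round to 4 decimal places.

0.0058 megahertz

4.83 kHz = 0.00483000 MHz and 57900 rpm = 0.000965000 MHz.
0.00483000 + 0.000965000 ≈ 0.0058 MHz.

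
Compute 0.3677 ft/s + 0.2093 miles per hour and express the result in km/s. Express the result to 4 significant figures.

0.3677 ft/s = 0.000112075 km/s and 0.2093 mph = 9.35655 × 10^-5 km/s.
0.000112075 + 9.35655 × 10^-5 ≈ 0.0002056 km/s.

0.0002056 km/s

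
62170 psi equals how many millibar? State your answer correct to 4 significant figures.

4.286e+6 mbar

1 pound per square inch = 68.9476 mbar.
Thus 62170 × 68.9476 ≈ 4.286e+6 mbar.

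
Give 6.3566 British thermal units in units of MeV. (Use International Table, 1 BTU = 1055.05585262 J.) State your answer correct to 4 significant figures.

4.186 × 10^16 megaelectronvolts

1 British thermal unit = 6.58514 × 10^15 MeV.
Then 6.3566 × 6.58514 × 10^15 ≈ 4.186 × 10^16 MeV.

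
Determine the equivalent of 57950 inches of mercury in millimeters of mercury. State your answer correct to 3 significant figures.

1.47 × 10^6 millimeters of mercury

1 inHg = 25.4000 mmHg.
So 57950 × 25.4000 ≈ 1.47 × 10^6 mmHg.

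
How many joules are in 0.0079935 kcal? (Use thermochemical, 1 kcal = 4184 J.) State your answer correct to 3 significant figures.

33.4 J

1 kilocalorie = 4184.00 J.
So 0.0079935 × 4184.00 ≈ 33.4 J.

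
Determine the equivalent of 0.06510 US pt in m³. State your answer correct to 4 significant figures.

1 US pint = 0.000473176 cubic meters.
Thus 0.06510 × 0.000473176 ≈ 3.080e-5 m³.

3.080e-5 m³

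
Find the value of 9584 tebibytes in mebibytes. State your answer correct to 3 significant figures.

1 TiB = 1.04858 × 10^6 MiB.
Thus 9584 × 1.04858 × 10^6 ≈ 1.00 × 10^10 MiB.

1.00 × 10^10 MiB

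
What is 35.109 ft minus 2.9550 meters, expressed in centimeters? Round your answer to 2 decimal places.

774.62 cm

35.109 ft = 1070.12 cm and 2.9550 m = 295.500 cm.
1070.12 − 295.500 ≈ 774.62 cm.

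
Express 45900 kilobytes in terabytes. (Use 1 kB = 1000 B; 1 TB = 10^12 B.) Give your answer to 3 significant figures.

4.59e-5 terabytes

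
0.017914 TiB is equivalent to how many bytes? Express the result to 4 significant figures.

1.970 × 10^10 B

1 TiB = 1.09951 × 10^12 B.
Thus 0.017914 × 1.09951 × 10^12 ≈ 1.970 × 10^10 B.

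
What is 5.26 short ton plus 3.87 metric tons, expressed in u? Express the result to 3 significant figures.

5.20 × 10^30 u

5.26 short ton = 2.87364 × 10^30 u and 3.87 t = 2.33057 × 10^30 u.
2.87364 × 10^30 + 2.33057 × 10^30 ≈ 5.20 × 10^30 u.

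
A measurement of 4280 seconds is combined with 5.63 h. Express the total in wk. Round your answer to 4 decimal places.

4280 s = 0.00707672 wk and 5.63 h = 0.0335119 wk.
0.00707672 + 0.0335119 ≈ 0.0406 wk.

0.0406 weeks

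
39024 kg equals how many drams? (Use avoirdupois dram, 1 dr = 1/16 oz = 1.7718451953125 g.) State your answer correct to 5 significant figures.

2.2024e+7 dr

1 kg = 564.383 dr.
Then 39024 × 564.383 ≈ 2.2024e+7 dr.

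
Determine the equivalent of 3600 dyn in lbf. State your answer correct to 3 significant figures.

0.00809 pounds-force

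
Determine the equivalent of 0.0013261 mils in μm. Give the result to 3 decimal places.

0.034 μm

1 mil = 25.4000 μm.
Thus 0.0013261 × 25.4000 ≈ 0.034 μm.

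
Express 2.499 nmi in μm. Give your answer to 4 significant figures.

4.628 × 10^9 micrometers

1 nmi = 1.85200 × 10^9 micrometers.
So 2.499 × 1.85200 × 10^9 ≈ 4.628 × 10^9 μm.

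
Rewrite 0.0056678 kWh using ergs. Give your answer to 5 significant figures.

1 kWh = 3.60000 × 10^13 erg.
0.0056678 × 3.60000 × 10^13 ≈ 2.0404 × 10^11 erg.

2.0404 × 10^11 erg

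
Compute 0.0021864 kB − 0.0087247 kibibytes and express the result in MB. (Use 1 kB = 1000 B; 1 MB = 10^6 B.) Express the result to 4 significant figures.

0.0021864 kB = 2.18640e-6 MB and 0.0087247 KiB = 8.93409e-6 MB.
2.18640e-6 − 8.93409e-6 ≈ -6.748e-6 MB.

-6.748e-6 megabytes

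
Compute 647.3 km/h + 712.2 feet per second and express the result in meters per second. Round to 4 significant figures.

396.9 meters per second

647.3 km/h = 179.806 m/s and 712.2 ft/s = 217.079 m/s.
179.806 + 217.079 ≈ 396.9 m/s.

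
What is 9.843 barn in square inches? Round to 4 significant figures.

1.526 × 10^-24 square inches

1 barn = 1.55000 × 10^-25 in².
Thus 9.843 × 1.55000 × 10^-25 ≈ 1.526 × 10^-24 in².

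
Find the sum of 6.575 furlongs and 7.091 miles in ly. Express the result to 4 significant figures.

1.346e-12 light-years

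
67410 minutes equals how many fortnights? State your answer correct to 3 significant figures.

1 minute = 4.96032e-5 fortnight.
67410 × 4.96032e-5 ≈ 3.34 fortnight.

3.34 fortnight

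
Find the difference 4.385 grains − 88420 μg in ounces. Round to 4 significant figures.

0.006904 oz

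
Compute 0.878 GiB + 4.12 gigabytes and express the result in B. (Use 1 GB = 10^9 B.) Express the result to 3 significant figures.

5.06e+9 B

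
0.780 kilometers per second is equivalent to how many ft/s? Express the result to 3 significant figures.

2560 feet per second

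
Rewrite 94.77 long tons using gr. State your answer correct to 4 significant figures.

1.486e+9 gr

1 long ton = 1.56800e+7 grains.
94.77 × 1.56800e+7 ≈ 1.486e+9 gr.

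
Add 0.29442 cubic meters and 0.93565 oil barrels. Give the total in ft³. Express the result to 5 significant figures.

15.651 ft³

0.29442 m³ = 10.3973 ft³ and 0.93565 bbl = 5.25328 ft³.
10.3973 + 5.25328 ≈ 15.651 ft³.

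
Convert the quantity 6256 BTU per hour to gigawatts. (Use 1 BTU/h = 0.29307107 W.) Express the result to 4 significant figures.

1.833 × 10^-6 GW

1 BTU per hour = 2.93071 × 10^-10 gigawatts.
So 6256 × 2.93071 × 10^-10 ≈ 1.833 × 10^-6 GW.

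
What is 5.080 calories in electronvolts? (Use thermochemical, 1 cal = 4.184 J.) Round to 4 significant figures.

1.327 × 10^20 eV

1 calorie = 2.61145 × 10^19 eV.
Thus 5.080 × 2.61145 × 10^19 ≈ 1.327 × 10^20 eV.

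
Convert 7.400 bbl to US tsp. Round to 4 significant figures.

238700 US tsp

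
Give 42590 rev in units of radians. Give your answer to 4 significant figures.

1 revolution = 6.28319 rad.
Then 42590 × 6.28319 ≈ 267600 rad.

267600 radians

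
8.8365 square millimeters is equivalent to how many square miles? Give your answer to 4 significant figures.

3.412e-12 square miles

1 mm² = 3.86102e-13 mi².
8.8365 × 3.86102e-13 ≈ 3.412e-12 mi².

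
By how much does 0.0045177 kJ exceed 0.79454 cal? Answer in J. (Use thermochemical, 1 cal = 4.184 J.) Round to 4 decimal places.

0.0045177 kJ = 4.51770 J and 0.79454 cal = 3.32436 J.
4.51770 − 3.32436 ≈ 1.1933 J.

1.1933 J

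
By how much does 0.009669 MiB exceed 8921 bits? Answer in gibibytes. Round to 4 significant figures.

0.009669 MiB = 9.44238 × 10^-6 GiB and 8921 bit = 1.03854 × 10^-6 GiB.
9.44238 × 10^-6 − 1.03854 × 10^-6 ≈ 8.404 × 10^-6 GiB.

8.404 × 10^-6 GiB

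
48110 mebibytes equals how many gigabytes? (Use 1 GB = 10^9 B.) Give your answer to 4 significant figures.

50.45 GB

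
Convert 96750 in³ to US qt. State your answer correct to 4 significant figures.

1 cubic inch = 0.0173160 US qt.
Thus 96750 × 0.0173160 ≈ 1675 US qt.

1675 US quarts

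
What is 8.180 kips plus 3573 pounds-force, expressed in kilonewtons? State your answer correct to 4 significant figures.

52.28 kN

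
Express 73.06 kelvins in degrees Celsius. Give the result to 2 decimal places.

K = °C + 273.15.
Applying the formula gives -200.09 °C.

-200.09 °C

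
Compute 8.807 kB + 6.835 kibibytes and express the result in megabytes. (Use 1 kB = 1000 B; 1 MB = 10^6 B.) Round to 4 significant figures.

8.807 kB = 0.00880700 MB and 6.835 KiB = 0.00699904 MB.
0.00880700 + 0.00699904 ≈ 0.01581 MB.

0.01581 MB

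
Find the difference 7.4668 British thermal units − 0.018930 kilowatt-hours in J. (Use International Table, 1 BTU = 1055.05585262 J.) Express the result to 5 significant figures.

-60270 J

7.4668 BTU = 7877.89 J and 0.018930 kWh = 68148.0 J.
7877.89 − 68148.0 ≈ -60270 J.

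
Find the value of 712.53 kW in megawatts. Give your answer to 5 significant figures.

0.71253 megawatts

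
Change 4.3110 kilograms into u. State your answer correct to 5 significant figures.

2.5961 × 10^27 u

1 kg = 6.02214 × 10^26 u.
4.3110 × 6.02214 × 10^26 ≈ 2.5961 × 10^27 u.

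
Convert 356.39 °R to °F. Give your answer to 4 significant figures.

-103.3 °F

°R = °F + 459.67.
Applying the formula gives -103.3 °F.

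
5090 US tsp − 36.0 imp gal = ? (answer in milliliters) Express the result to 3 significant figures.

5090 US tsp = 25088.2 mL and 36.0 imp gal = 163659 mL.
25088.2 − 163659 ≈ -139000 mL.

-139000 milliliters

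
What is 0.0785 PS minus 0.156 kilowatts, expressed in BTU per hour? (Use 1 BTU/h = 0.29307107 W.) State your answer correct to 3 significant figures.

-335 BTU/h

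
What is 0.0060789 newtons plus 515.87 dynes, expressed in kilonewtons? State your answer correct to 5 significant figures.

1.1238 × 10^-5 kN

0.0060789 N = 6.07890 × 10^-6 kN and 515.87 dyn = 5.15870 × 10^-6 kN.
6.07890 × 10^-6 + 5.15870 × 10^-6 ≈ 1.1238 × 10^-5 kN.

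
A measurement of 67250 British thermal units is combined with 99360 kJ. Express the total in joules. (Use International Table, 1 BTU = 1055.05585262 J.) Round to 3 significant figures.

1.70e+8 J

67250 BTU = 7.09525e+7 J and 99360 kJ = 9.93600e+7 J.
7.09525e+7 + 9.93600e+7 ≈ 1.70e+8 J.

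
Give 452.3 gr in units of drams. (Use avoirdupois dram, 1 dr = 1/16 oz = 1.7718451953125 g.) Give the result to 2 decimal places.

1 grain = 0.0365714 dr.
Then 452.3 × 0.0365714 ≈ 16.54 dr.

16.54 drams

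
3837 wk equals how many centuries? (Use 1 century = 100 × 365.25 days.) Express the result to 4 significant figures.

0.7354 century

1 week = 0.000191650 century.
3837 × 0.000191650 ≈ 0.7354 century.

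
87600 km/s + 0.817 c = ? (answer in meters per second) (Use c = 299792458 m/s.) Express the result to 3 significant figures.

3.33e+8 meters per second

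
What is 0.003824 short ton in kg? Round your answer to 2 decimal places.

1 short ton = 907.185 kg.
Then 0.003824 × 907.185 ≈ 3.47 kg.

3.47 kg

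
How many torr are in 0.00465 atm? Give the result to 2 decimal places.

1 atm = 760.000 torr.
So 0.00465 × 760.000 ≈ 3.53 torr.

3.53 torr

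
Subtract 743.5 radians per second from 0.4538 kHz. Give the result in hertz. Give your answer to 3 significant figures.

335 hertz

0.4538 kHz = 453.800 Hz and 743.5 rad/s = 118.332 Hz.
453.800 − 118.332 ≈ 335 Hz.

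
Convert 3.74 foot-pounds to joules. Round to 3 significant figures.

5.07 J

1 foot-pound = 1.35582 J.
3.74 × 1.35582 ≈ 5.07 J.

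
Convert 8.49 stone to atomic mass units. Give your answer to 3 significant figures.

3.25 × 10^28 u

1 stone = 3.82424 × 10^27 atomic mass units.
Thus 8.49 × 3.82424 × 10^27 ≈ 3.25 × 10^28 u.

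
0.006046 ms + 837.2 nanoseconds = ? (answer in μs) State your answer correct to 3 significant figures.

0.006046 ms = 6.04600 μs and 837.2 ns = 0.837200 μs.
6.04600 + 0.837200 ≈ 6.88 μs.

6.88 μs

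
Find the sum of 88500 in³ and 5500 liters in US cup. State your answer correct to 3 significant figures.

88500 in³ = 6129.87 US cup and 5500 L = 23247.1 US cup.
6129.87 + 23247.1 ≈ 29400 US cup.

29400 US cups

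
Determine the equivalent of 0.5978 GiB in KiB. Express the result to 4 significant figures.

1 GiB = 1.04858e+6 kibibytes.
0.5978 × 1.04858e+6 ≈ 626800 KiB.

626800 kibibytes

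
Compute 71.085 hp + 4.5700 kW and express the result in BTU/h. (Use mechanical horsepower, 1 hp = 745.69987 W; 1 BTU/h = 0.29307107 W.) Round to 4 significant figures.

71.085 hp = 180871 BTU/h and 4.5700 kW = 15593.5 BTU/h.
180871 + 15593.5 ≈ 196500 BTU/h.

196500 BTU per hour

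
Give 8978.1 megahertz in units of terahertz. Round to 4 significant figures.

0.008978 terahertz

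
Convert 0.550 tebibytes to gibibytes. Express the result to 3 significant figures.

563 GiB

1 TiB = 1024.00 GiB.
Thus 0.550 × 1024.00 ≈ 563 GiB.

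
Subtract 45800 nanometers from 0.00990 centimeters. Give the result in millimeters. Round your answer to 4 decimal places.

0.0532 millimeters

0.00990 cm = 0.0990000 mm and 45800 nm = 0.0458000 mm.
0.0990000 − 0.0458000 ≈ 0.0532 mm.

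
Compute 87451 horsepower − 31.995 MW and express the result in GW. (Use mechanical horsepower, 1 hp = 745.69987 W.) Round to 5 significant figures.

0.033217 gigawatts

87451 hp = 0.0652122 GW and 31.995 MW = 0.0319950 GW.
0.0652122 − 0.0319950 ≈ 0.033217 GW.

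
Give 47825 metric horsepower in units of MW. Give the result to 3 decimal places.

1 metric horsepower = 0.000735499 megawatts.
Thus 47825 × 0.000735499 ≈ 35.175 MW.

35.175 megawatts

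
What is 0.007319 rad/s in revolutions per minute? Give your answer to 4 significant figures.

0.06989 revolutions per minute

1 radian per second = 9.54930 revolutions per minute.
So 0.007319 × 9.54930 ≈ 0.06989 rpm.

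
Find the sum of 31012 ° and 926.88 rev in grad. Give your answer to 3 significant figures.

31012 ° = 34457.8 grad and 926.88 rev = 370752 grad.
34457.8 + 370752 ≈ 405000 grad.

405000 grad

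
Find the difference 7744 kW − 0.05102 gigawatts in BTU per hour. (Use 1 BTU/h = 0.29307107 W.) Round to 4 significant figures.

-1.477e+8 BTU per hour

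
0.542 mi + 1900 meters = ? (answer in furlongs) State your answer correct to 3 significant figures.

0.542 mi = 4.33600 furlong and 1900 m = 9.44484 furlong.
4.33600 + 9.44484 ≈ 13.8 furlong.

13.8 furlongs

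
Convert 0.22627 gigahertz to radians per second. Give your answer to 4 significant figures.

1 GHz = 6.28319e+9 rad/s.
So 0.22627 × 6.28319e+9 ≈ 1.422e+9 rad/s.

1.422e+9 radians per second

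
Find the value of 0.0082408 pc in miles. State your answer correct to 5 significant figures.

1.5801e+11 miles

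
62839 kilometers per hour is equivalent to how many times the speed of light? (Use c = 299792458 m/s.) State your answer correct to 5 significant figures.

5.8225e-5 times the speed of light

1 kilometer per hour = 9.26567e-10 times the speed of light.
62839 × 9.26567e-10 ≈ 5.8225e-5 c.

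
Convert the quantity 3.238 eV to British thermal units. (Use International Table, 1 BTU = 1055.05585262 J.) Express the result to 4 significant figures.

1 electronvolt = 1.51857 × 10^-22 BTU.
So 3.238 × 1.51857 × 10^-22 ≈ 4.917 × 10^-22 BTU.

4.917 × 10^-22 BTU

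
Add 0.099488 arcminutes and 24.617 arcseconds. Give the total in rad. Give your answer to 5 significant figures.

0.00014829 rad

0.099488 arcmin = 2.89399e-5 rad and 24.617 arcsec = 0.000119347 rad.
2.89399e-5 + 0.000119347 ≈ 0.00014829 rad.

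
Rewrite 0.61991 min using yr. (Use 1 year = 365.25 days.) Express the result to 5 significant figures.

1 minute = 1.90129 × 10^-6 years.
0.61991 × 1.90129 × 10^-6 ≈ 1.1786 × 10^-6 yr.

1.1786 × 10^-6 yr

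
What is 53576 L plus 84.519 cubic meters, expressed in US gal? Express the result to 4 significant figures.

53576 L = 14153.3 US gal and 84.519 m³ = 22327.6 US gal.
14153.3 + 22327.6 ≈ 36480 US gal.

36480 US gallons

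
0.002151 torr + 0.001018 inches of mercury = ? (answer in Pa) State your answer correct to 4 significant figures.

3.734 Pa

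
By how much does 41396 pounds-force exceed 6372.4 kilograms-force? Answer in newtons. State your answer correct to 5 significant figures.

41396 lbf = 184139 N and 6372.4 kgf = 62491.9 N.
184139 − 62491.9 ≈ 121650 N.

121650 N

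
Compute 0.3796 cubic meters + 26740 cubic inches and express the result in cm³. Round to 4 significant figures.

817800 cubic centimeters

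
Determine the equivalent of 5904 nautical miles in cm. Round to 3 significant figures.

1.09e+9 cm

1 nmi = 185200 centimeters.
So 5904 × 185200 ≈ 1.09e+9 cm.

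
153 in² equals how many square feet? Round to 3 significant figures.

1.06 square feet

1 square inch = 0.00694444 ft².
Then 153 × 0.00694444 ≈ 1.06 ft².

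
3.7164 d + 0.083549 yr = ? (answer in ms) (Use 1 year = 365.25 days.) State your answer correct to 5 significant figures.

3.7164 d = 3.21097e+8 ms and 0.083549 yr = 2.63661e+9 ms.
3.21097e+8 + 2.63661e+9 ≈ 2.9577e+9 ms.

2.9577e+9 ms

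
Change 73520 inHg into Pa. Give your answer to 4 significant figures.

1 inHg = 3386.39 pascals.
Thus 73520 × 3386.39 ≈ 2.490e+8 Pa.

2.490e+8 Pa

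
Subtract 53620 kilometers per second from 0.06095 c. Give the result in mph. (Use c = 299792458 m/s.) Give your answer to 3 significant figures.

-7.91 × 10^7 mph

0.06095 c = 4.08741 × 10^7 mph and 53620 km/s = 1.19945 × 10^8 mph.
4.08741 × 10^7 − 1.19945 × 10^8 ≈ -7.91 × 10^7 mph.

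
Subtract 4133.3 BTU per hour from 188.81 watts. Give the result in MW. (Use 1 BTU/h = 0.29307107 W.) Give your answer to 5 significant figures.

-0.0010225 MW

188.81 W = 0.000188810 MW and 4133.3 BTU/h = 0.00121135 MW.
0.000188810 − 0.00121135 ≈ -0.0010225 MW.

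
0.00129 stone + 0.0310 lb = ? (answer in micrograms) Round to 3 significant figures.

2.23e+7 μg

0.00129 st = 8.19188e+6 μg and 0.0310 lb = 1.40614e+7 μg.
8.19188e+6 + 1.40614e+7 ≈ 2.23e+7 μg.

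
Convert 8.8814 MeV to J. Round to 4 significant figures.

1 MeV = 1.60218e-13 J.
Then 8.8814 × 1.60218e-13 ≈ 1.423e-12 J.

1.423e-12 J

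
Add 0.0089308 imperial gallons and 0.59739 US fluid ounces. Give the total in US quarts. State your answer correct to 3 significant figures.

0.0089308 imp gal = 0.0429018 US qt and 0.59739 US fl oz = 0.0186684 US qt.
0.0429018 + 0.0186684 ≈ 0.0616 US qt.

0.0616 US qt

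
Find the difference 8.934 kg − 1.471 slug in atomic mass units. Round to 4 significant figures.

8.934 kg = 5.38018e+27 u and 1.471 slug = 1.29281e+28 u.
5.38018e+27 − 1.29281e+28 ≈ -7.548e+27 u.

-7.548e+27 u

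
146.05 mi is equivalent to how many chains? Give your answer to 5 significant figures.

11684 chain

1 mile = 80.0000 chains.
Then 146.05 × 80.0000 ≈ 11684 chain.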